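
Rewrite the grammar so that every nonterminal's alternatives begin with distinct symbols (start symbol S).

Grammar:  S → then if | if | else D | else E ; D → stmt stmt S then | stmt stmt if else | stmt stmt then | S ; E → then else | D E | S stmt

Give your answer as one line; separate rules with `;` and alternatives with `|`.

S → then if | if | else S'; D → S | stmt stmt D'; E → then else | D E | S stmt; S' → D | E; D' → S then | if else | then

S has alternatives sharing prefix 'else': factor to S → else S' with S' → D | E.
D has alternatives sharing prefix 'stmt stmt': factor to D → stmt stmt D' with D' → S then | if else | then.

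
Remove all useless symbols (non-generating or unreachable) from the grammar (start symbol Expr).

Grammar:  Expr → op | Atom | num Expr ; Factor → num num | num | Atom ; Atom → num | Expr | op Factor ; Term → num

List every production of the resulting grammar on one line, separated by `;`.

Generating nonterminals: {Atom, Expr, Factor, Term}.
Reachable from Expr after that: {Atom, Expr, Factor}.
Removed useless symbols: {Term} and every production mentioning them.

Expr → op | Atom | num Expr; Factor → num num | num | Atom; Atom → num | Expr | op Factor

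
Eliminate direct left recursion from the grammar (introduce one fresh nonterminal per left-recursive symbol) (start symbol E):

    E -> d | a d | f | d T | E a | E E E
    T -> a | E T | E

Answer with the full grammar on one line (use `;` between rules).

Left recursion appears on E.
For E: α = {a, E E}, β = {d, a d, f, d T}. Rewrite as E → β E' and E' → α E' | ε.

E -> d E' | a d E' | f E' | d T E'; T -> a | E T | E; E' -> a E' | E E E' | epsilon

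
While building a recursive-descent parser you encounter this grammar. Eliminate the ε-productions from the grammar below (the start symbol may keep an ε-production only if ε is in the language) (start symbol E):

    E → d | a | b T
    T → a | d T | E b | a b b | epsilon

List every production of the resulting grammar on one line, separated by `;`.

E → d | a | b T | b; T → a | d T | d | E b | a b b

Nullable nonterminals: {T}.
ε ∉ L(G), so no ε-production is kept.
Add the nullable-subset variants: E → b T gives b T | b. T → d T gives d T | d.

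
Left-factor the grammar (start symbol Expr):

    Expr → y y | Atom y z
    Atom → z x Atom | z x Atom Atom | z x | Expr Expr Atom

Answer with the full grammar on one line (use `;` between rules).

Expr → y y | Atom y z; Atom → Expr Expr Atom | z x Atom1; Atom1 → ε | Atom Atom11; Atom11 → ε | Atom

Atom has alternatives sharing prefix 'z x': factor to Atom → z x Atom1 with Atom1 → Atom | Atom Atom | ε.
Atom1 has alternatives sharing prefix 'Atom': factor to Atom1 → Atom Atom11 with Atom11 → ε | Atom.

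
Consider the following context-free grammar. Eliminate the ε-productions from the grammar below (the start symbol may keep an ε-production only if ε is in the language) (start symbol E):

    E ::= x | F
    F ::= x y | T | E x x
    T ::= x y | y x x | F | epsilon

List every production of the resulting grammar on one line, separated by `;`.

Nullable set = {E, F, T}.
ε ∈ L(G) since E is nullable, so keep E → ε.
Add the nullable-subset variants: F → E x x gives E x x | x x.

E ::= x | F | ε; F ::= x y | T | E x x | x x; T ::= x y | y x x | F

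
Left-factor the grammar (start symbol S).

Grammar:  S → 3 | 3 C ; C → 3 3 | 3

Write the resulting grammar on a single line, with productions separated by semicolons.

S has alternatives sharing prefix '3': factor to S → 3 S' with S' → ε | C.
C has alternatives sharing prefix '3': factor to C → 3 C' with C' → 3 | ε.

S → 3 S'; C → 3 C'; S' → ε | C; C' → 3 | ε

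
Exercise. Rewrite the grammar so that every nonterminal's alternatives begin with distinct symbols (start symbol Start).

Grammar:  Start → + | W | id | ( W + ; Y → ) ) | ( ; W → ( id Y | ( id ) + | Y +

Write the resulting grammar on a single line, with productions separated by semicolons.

W has alternatives sharing prefix '( id': factor to W → ( id W1 with W1 → Y | ) +.

Start → + | W | id | ( W +; Y → ) ) | (; W → Y + | ( id W1; W1 → Y | ) +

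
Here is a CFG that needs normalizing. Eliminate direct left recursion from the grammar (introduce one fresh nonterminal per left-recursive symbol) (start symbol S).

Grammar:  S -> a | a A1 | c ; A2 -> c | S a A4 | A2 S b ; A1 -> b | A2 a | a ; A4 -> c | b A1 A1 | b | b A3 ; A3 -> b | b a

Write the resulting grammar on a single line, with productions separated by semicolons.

Left recursion appears on A2.
For A2: α = {S b}, β = {c, S a A4}. Rewrite as A2 → β A2' and A2' → α A2' | ε.

S -> a | a A1 | c; A2 -> c A2' | S a A4 A2'; A1 -> b | A2 a | a; A4 -> c | b A1 A1 | b | b A3; A3 -> b | b a; A2' -> S b A2' | ε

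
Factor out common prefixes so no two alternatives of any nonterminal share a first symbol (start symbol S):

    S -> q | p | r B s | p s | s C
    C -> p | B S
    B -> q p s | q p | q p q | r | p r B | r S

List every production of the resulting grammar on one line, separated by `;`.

S -> q | r B s | s C | p S'; C -> p | B S; B -> p r B | q p B' | r B''; S' -> ε | s; B' -> s | ε | q; B'' -> ε | S

S has alternatives sharing prefix 'p': factor to S → p S' with S' → ε | s.
B has alternatives sharing prefix 'q p': factor to B → q p B' with B' → s | ε | q.
B has alternatives sharing prefix 'r': factor to B → r B'' with B'' → ε | S.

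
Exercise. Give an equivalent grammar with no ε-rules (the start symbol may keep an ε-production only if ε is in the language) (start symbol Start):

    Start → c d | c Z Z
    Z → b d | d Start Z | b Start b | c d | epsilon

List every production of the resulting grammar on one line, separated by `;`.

Start → c d | c Z Z | c Z | c; Z → b d | d Start Z | d Start | b Start b | c d

Nullable nonterminals: {Z}.
ε ∉ L(G), so no ε-production is kept.
Add the nullable-subset variants: Start → c Z Z gives c Z Z | c Z | c. Z → d Start Z gives d Start Z | d Start.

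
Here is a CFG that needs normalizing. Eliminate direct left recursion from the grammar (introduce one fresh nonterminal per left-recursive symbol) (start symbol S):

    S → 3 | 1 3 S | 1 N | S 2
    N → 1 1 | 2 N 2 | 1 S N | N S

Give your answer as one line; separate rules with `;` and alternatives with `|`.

S → 3 S' | 1 3 S S' | 1 N S'; N → 1 1 N' | 2 N 2 N' | 1 S N N'; S' → 2 S' | ε; N' → S N' | ε

S, N are directly left-recursive.
For S: α = {2}, β = {3, 1 3 S, 1 N}. Rewrite as S → β S' and S' → α S' | ε.
For N: α = {S}, β = {1 1, 2 N 2, 1 S N}. Rewrite as N → β N' and N' → α N' | ε.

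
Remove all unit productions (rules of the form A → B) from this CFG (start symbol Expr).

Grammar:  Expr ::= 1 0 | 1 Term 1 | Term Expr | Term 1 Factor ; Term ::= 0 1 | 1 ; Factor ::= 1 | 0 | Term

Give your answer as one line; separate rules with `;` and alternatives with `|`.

Expr ::= 1 0 | 1 Term 1 | Term Expr | Term 1 Factor; Term ::= 0 1 | 1; Factor ::= 0 1 | 1 | 0

Unit pairs: Factor ⇒* {Term}.
For each unit pair (A, B), copy every non-unit production of B to A, then drop all unit productions.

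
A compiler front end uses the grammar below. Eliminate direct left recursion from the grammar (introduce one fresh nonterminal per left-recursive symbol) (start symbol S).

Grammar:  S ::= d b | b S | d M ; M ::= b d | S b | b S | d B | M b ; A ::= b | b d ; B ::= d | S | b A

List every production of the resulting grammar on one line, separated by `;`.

S ::= d b | b S | d M; M ::= b d M' | S b M' | b S M' | d B M'; A ::= b | b d; B ::= d | S | b A; M' ::= b M' | ε

Directly left-recursive nonterminal: M.
For M: α = {b}, β = {b d, S b, b S, d B}. Rewrite as M → β M' and M' → α M' | ε.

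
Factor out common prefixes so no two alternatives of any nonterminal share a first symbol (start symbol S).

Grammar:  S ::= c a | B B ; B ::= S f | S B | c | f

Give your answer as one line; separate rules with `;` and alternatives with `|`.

S ::= c a | B B; B ::= c | f | S B'; B' ::= f | B

B has alternatives sharing prefix 'S': factor to B → S B' with B' → f | B.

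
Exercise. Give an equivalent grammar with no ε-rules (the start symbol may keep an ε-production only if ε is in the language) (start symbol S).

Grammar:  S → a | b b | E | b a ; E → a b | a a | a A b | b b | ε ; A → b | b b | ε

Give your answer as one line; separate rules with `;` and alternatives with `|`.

The nullable symbols are {A, E, S}.
ε ∈ L(G) since S is nullable, so keep S → ε.

S → a | b b | E | b a | ε; E → a b | a a | a A b | b b; A → b | b b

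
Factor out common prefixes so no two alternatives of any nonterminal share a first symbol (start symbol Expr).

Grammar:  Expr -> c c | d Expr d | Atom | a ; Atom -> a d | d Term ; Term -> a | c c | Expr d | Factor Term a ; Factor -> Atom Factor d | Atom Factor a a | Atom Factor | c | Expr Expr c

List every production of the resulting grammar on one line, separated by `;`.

Expr -> c c | d Expr d | Atom | a; Atom -> a d | d Term; Term -> a | c c | Expr d | Factor Term a; Factor -> c | Expr Expr c | Atom Factor Factor1; Factor1 -> d | a a | eps

Factor has alternatives sharing prefix 'Atom Factor': factor to Factor → Atom Factor Factor1 with Factor1 → d | a a | ε.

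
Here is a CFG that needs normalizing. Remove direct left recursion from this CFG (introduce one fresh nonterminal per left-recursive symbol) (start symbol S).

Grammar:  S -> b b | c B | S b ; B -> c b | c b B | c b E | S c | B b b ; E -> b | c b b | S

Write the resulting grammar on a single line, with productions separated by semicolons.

Left recursion appears on S, B.
For S: α = {b}, β = {b b, c B}. Rewrite as S → β S' and S' → α S' | ε.
For B: α = {b b}, β = {c b, c b B, c b E, S c}. Rewrite as B → β B' and B' → α B' | ε.

S -> b b S' | c B S'; B -> c b B' | c b B B' | c b E B' | S c B'; E -> b | c b b | S; S' -> b S' | ε; B' -> b b B' | ε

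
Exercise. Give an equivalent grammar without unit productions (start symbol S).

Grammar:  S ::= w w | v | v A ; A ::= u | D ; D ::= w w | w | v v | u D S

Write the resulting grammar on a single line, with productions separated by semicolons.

S ::= w w | v | v A; A ::= w w | w | v v | u D S | u; D ::= w w | w | v v | u D S

Unit pairs: A ⇒* {D}.
For each unit pair (A, B), copy every non-unit production of B to A, then drop all unit productions.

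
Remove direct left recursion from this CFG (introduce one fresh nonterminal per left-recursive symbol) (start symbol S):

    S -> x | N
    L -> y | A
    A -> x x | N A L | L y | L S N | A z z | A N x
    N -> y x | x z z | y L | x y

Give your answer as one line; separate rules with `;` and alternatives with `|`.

S -> x | N; L -> y | A; A -> x x A' | N A L A' | L y A' | L S N A'; N -> y x | x z z | y L | x y; A' -> z z A' | N x A' | ε

Left recursion appears on A.
For A: α = {z z, N x}, β = {x x, N A L, L y, L S N}. Rewrite as A → β A' and A' → α A' | ε.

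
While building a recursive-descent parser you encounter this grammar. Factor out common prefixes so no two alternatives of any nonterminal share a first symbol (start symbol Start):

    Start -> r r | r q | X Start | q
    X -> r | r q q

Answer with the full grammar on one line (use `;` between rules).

Start -> X Start | q | r Start1; X -> r X1; Start1 -> r | q; X1 -> ε | q q

Start has alternatives sharing prefix 'r': factor to Start → r Start1 with Start1 → r | q.
X has alternatives sharing prefix 'r': factor to X → r X1 with X1 → ε | q q.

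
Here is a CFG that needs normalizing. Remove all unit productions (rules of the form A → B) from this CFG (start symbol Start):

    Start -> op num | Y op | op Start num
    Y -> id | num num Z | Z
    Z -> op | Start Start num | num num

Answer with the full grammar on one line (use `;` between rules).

Start -> op num | Y op | op Start num; Y -> op | Start Start num | num num | id | num num Z; Z -> op | Start Start num | num num

Unit pairs: Y ⇒* {Z}.
Replace each nonterminal's rules with the union of the non-unit rules of every nonterminal it unit-derives.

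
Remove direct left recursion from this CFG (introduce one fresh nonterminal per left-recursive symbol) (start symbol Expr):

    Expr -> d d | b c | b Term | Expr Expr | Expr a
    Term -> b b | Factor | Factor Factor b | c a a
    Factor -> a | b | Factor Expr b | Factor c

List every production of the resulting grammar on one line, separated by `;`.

Expr, Factor are directly left-recursive.
For Expr: α = {Expr, a}, β = {d d, b c, b Term}. Rewrite as Expr → β Expr1 and Expr1 → α Expr1 | ε.
For Factor: α = {Expr b, c}, β = {a, b}. Rewrite as Factor → β Factor1 and Factor1 → α Factor1 | ε.

Expr -> d d Expr1 | b c Expr1 | b Term Expr1; Term -> b b | Factor | Factor Factor b | c a a; Factor -> a Factor1 | b Factor1; Expr1 -> Expr Expr1 | a Expr1 | ε; Factor1 -> Expr b Factor1 | c Factor1 | ε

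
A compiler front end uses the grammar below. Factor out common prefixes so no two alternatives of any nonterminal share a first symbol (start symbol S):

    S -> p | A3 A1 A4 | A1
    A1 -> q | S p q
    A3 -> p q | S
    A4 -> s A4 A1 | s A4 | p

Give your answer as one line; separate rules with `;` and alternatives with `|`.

A4 has alternatives sharing prefix 's A4': factor to A4 → s A4 A4' with A4' → A1 | ε.

S -> p | A3 A1 A4 | A1; A1 -> q | S p q; A3 -> p q | S; A4 -> p | s A4 A4'; A4' -> A1 | ε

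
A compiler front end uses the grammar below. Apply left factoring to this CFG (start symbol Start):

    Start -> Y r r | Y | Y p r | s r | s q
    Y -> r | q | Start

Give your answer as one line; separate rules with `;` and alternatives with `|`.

Start has alternatives sharing prefix 'Y': factor to Start → Y Start1 with Start1 → r r | ε | p r.
Start has alternatives sharing prefix 's': factor to Start → s Start2 with Start2 → r | q.

Start -> Y Start1 | s Start2; Y -> r | q | Start; Start1 -> r r | ε | p r; Start2 -> r | q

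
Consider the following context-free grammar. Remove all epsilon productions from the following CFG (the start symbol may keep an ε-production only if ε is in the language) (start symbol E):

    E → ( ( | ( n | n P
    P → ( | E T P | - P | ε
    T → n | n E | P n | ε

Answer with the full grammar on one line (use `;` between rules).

The nullable symbols are {P, T}.
ε ∉ L(G), so no ε-production is kept.
Expand every rule over subsets of its nullable positions: E → n P gives n P | n. P → E T P gives E T P | E T | E P | E. P → - P gives - P | -.

E → ( ( | ( n | n P | n; P → ( | E T P | E T | E P | E | - P | -; T → n | n E | P n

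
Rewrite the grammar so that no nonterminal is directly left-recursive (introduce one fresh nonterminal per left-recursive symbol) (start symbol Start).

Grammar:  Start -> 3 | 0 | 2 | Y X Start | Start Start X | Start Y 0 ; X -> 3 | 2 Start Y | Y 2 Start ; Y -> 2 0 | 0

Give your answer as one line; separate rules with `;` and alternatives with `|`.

Directly left-recursive nonterminal: Start.
For Start: α = {Start X, Y 0}, β = {3, 0, 2, Y X Start}. Rewrite as Start → β Start1 and Start1 → α Start1 | ε.

Start -> 3 Start1 | 0 Start1 | 2 Start1 | Y X Start Start1; X -> 3 | 2 Start Y | Y 2 Start; Y -> 2 0 | 0; Start1 -> Start X Start1 | Y 0 Start1 | eps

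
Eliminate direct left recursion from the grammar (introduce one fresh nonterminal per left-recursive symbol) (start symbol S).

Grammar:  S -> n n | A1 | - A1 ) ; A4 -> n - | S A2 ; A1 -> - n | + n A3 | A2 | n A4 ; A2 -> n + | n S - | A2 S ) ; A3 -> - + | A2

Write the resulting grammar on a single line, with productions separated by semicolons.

S -> n n | A1 | - A1 ); A4 -> n - | S A2; A1 -> - n | + n A3 | A2 | n A4; A2 -> n + A2' | n S - A2'; A3 -> - + | A2; A2' -> S ) A2' | ε

Directly left-recursive nonterminal: A2.
For A2: α = {S )}, β = {n +, n S -}. Rewrite as A2 → β A2' and A2' → α A2' | ε.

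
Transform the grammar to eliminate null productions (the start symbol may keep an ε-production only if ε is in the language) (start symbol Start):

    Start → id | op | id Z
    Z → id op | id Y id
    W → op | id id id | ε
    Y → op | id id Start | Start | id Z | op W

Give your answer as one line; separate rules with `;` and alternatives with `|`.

The nullable symbols are {W}.
ε ∉ L(G), so no ε-production is kept.

Start → id | op | id Z; Z → id op | id Y id; W → op | id id id; Y → op | id id Start | Start | id Z | op W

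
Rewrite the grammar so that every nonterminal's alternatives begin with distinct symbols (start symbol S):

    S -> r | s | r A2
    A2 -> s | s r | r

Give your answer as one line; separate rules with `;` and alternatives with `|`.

S has alternatives sharing prefix 'r': factor to S → r S' with S' → ε | A2.
A2 has alternatives sharing prefix 's': factor to A2 → s A2' with A2' → ε | r.

S -> s | r S'; A2 -> r | s A2'; S' -> epsilon | A2; A2' -> epsilon | r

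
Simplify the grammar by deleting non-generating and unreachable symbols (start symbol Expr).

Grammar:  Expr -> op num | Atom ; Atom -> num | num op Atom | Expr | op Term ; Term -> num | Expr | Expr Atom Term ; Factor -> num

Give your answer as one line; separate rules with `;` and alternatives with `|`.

Generating nonterminals: {Atom, Expr, Factor, Term}.
Reachable from Expr after that: {Atom, Expr, Term}.
Removed useless symbols: {Factor} and every production mentioning them.

Expr -> op num | Atom; Atom -> num | num op Atom | Expr | op Term; Term -> num | Expr | Expr Atom Term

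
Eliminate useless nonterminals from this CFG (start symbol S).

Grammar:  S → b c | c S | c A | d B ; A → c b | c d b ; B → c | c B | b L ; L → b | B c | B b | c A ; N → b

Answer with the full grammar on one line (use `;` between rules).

Generating nonterminals: {A, B, L, N, S}.
Reachable from S after that: {A, B, L, S}.
Removed useless symbols: {N} and every production mentioning them.

S → b c | c S | c A | d B; A → c b | c d b; B → c | c B | b L; L → b | B c | B b | c A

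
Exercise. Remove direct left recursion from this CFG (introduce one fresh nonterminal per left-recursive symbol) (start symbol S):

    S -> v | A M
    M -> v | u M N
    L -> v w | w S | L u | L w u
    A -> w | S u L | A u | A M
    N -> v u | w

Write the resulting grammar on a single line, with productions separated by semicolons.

Directly left-recursive nonterminals: L, A.
For L: α = {u, w u}, β = {v w, w S}. Rewrite as L → β L' and L' → α L' | ε.
For A: α = {u, M}, β = {w, S u L}. Rewrite as A → β A' and A' → α A' | ε.

S -> v | A M; M -> v | u M N; L -> v w L' | w S L'; A -> w A' | S u L A'; N -> v u | w; L' -> u L' | w u L' | ε; A' -> u A' | M A' | ε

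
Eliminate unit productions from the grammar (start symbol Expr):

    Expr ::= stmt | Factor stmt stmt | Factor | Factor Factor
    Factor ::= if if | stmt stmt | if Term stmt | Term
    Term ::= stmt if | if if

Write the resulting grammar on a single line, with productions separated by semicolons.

Unit pairs: Expr ⇒* {Factor, Term}; Factor ⇒* {Term}.
For each unit pair (A, B), copy every non-unit production of B to A, then drop all unit productions.

Expr ::= stmt if | if if | stmt stmt | if Term stmt | stmt | Factor stmt stmt | Factor Factor; Factor ::= stmt if | if if | stmt stmt | if Term stmt; Term ::= stmt if | if if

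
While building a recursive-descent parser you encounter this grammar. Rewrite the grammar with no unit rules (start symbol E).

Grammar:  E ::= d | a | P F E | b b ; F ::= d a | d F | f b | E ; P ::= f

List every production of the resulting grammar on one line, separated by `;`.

E ::= d | a | P F E | b b; F ::= d | a | P F E | b b | d a | d F | f b; P ::= f

Unit pairs: F ⇒* {E}.
For each unit pair (A, B), copy every non-unit production of B to A, then drop all unit productions.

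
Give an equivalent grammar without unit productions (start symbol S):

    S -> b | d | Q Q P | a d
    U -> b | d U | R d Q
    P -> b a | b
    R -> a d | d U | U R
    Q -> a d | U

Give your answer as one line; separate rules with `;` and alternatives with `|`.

Unit pairs: Q ⇒* {U}.
For every A with A ⇒* B via unit rules, add B's non-unit alternatives to A; then delete every rule of the form X → Y.

S -> b | d | Q Q P | a d; U -> b | d U | R d Q; P -> b a | b; R -> a d | d U | U R; Q -> b | d U | R d Q | a d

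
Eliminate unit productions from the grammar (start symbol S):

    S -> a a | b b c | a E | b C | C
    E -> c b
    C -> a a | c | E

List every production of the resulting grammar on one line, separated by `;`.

Unit pairs: C ⇒* {E}; S ⇒* {C, E}.
For every A with A ⇒* B via unit rules, add B's non-unit alternatives to A; then delete every rule of the form X → Y.

S -> c b | a a | c | b b c | a E | b C; E -> c b; C -> c b | a a | c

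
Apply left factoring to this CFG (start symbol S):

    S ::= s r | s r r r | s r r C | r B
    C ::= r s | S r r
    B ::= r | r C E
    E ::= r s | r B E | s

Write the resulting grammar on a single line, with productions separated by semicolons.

S has alternatives sharing prefix 's r': factor to S → s r S' with S' → ε | r r | r C.
B has alternatives sharing prefix 'r': factor to B → r B' with B' → ε | C E.
E has alternatives sharing prefix 'r': factor to E → r E' with E' → s | B E.
S' has alternatives sharing prefix 'r': factor to S' → r S'' with S'' → r | C.

S ::= r B | s r S'; C ::= r s | S r r; B ::= r B'; E ::= s | r E'; S' ::= ε | r S''; B' ::= ε | C E; E' ::= s | B E; S'' ::= r | C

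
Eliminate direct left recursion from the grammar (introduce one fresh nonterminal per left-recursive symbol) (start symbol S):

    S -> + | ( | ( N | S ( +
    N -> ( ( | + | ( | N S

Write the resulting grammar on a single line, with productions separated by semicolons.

S, N are directly left-recursive.
For S: α = {( +}, β = {+, (, ( N}. Rewrite as S → β S' and S' → α S' | ε.
For N: α = {S}, β = {( (, +, (}. Rewrite as N → β N' and N' → α N' | ε.

S -> + S' | ( S' | ( N S'; N -> ( ( N' | + N' | ( N'; S' -> ( + S' | ε; N' -> S N' | ε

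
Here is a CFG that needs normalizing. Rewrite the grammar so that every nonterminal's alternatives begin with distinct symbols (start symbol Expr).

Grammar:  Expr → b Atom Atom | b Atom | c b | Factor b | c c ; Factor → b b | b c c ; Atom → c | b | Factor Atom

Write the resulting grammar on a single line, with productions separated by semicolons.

Expr has alternatives sharing prefix 'b Atom': factor to Expr → b Atom Expr1 with Expr1 → Atom | ε.
Expr has alternatives sharing prefix 'c': factor to Expr → c Expr2 with Expr2 → b | c.
Factor has alternatives sharing prefix 'b': factor to Factor → b Factor1 with Factor1 → b | c c.

Expr → Factor b | b Atom Expr1 | c Expr2; Factor → b Factor1; Atom → c | b | Factor Atom; Expr1 → Atom | ε; Expr2 → b | c; Factor1 → b | c c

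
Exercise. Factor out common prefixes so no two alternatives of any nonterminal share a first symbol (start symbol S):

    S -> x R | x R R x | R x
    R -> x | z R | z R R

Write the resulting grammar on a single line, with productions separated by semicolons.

S has alternatives sharing prefix 'x R': factor to S → x R S' with S' → ε | R x.
R has alternatives sharing prefix 'z R': factor to R → z R R' with R' → ε | R.

S -> R x | x R S'; R -> x | z R R'; S' -> ε | R x; R' -> ε | R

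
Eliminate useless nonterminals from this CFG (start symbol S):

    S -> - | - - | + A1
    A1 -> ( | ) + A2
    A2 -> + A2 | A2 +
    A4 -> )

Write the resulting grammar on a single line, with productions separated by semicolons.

Generating nonterminals: {A1, A4, S}.
Reachable from S after that: {A1, S}.
Removed useless symbols: {A2, A4} and every production mentioning them.

S -> - | - - | + A1; A1 -> (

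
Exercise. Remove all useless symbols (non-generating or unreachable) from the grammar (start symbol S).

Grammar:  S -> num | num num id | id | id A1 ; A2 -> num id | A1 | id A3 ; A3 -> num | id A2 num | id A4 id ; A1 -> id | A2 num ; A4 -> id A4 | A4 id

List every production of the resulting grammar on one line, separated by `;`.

Generating nonterminals: {A1, A2, A3, S}.
Reachable from S after that: {A1, A2, A3, S}.
Removed useless symbols: {A4} and every production mentioning them.

S -> num | num num id | id | id A1; A2 -> num id | A1 | id A3; A3 -> num | id A2 num; A1 -> id | A2 num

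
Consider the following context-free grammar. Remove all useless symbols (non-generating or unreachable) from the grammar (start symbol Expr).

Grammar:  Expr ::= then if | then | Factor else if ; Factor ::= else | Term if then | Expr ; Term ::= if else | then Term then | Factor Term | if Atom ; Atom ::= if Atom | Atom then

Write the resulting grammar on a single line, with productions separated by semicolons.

Expr ::= then if | then | Factor else if; Factor ::= else | Term if then | Expr; Term ::= if else | then Term then | Factor Term

Generating nonterminals: {Expr, Factor, Term}.
Reachable from Expr after that: {Expr, Factor, Term}.
Removed useless symbols: {Atom} and every production mentioning them.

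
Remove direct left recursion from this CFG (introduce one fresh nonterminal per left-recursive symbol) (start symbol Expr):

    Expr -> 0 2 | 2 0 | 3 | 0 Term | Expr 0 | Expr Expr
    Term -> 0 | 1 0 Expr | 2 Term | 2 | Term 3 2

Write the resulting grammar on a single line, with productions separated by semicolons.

Expr -> 0 2 Expr1 | 2 0 Expr1 | 3 Expr1 | 0 Term Expr1; Term -> 0 Term1 | 1 0 Expr Term1 | 2 Term Term1 | 2 Term1; Expr1 -> 0 Expr1 | Expr Expr1 | ε; Term1 -> 3 2 Term1 | ε

Directly left-recursive nonterminals: Expr, Term.
For Expr: α = {0, Expr}, β = {0 2, 2 0, 3, 0 Term}. Rewrite as Expr → β Expr1 and Expr1 → α Expr1 | ε.
For Term: α = {3 2}, β = {0, 1 0 Expr, 2 Term, 2}. Rewrite as Term → β Term1 and Term1 → α Term1 | ε.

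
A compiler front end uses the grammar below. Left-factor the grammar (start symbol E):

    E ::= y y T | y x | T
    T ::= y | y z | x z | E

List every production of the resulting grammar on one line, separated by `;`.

E has alternatives sharing prefix 'y': factor to E → y E' with E' → y T | x.
T has alternatives sharing prefix 'y': factor to T → y T' with T' → ε | z.

E ::= T | y E'; T ::= x z | E | y T'; E' ::= y T | x; T' ::= ε | z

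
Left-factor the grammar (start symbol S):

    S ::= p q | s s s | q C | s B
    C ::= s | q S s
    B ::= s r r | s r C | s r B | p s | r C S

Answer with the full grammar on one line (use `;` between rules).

S ::= p q | q C | s S'; C ::= s | q S s; B ::= p s | r C S | s r B'; S' ::= s s | B; B' ::= r | C | B

S has alternatives sharing prefix 's': factor to S → s S' with S' → s s | B.
B has alternatives sharing prefix 's r': factor to B → s r B' with B' → r | C | B.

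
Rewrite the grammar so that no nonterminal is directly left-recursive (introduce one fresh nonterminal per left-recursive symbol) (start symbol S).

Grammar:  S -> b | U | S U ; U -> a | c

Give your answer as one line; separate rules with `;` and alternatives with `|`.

Left recursion appears on S.
For S: α = {U}, β = {b, U}. Rewrite as S → β S' and S' → α S' | ε.

S -> b S' | U S'; U -> a | c; S' -> U S' | eps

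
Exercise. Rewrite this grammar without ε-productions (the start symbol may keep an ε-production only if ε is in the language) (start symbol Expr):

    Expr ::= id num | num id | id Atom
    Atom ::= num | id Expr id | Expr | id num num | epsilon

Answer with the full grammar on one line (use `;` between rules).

Expr ::= id num | num id | id Atom | id; Atom ::= num | id Expr id | Expr | id num num

Nullable nonterminals: {Atom}.
ε ∉ L(G), so no ε-production is kept.
For each production, add variants omitting each subset of nullable occurrences: Expr → id Atom gives id Atom | id.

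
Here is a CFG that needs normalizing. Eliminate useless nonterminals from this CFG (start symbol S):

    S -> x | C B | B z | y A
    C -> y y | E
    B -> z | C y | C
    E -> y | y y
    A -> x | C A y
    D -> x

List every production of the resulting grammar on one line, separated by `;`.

S -> x | C B | B z | y A; C -> y y | E; B -> z | C y | C; E -> y | y y; A -> x | C A y

Generating nonterminals: {A, B, C, D, E, S}.
Reachable from S after that: {A, B, C, E, S}.
Removed useless symbols: {D} and every production mentioning them.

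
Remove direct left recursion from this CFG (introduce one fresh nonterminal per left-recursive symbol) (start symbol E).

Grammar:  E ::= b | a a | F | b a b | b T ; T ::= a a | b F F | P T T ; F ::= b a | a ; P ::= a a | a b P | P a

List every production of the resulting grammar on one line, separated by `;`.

P is directly left-recursive.
For P: α = {a}, β = {a a, a b P}. Rewrite as P → β P' and P' → α P' | ε.

E ::= b | a a | F | b a b | b T; T ::= a a | b F F | P T T; F ::= b a | a; P ::= a a P' | a b P P'; P' ::= a P' | ε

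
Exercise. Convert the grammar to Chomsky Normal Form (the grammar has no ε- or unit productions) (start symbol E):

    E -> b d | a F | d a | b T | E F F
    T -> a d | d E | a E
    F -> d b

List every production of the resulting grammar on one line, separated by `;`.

E -> X1 X2 | X3 F | X2 X3 | X1 T | E Y1; T -> X3 X2 | X2 E | X3 E; F -> X2 X1; X1 -> b; X2 -> d; X3 -> a; Y1 -> F F

Introduce a nonterminal for each terminal appearing in a rule of length ≥ 2: X1 → b, X2 → d, X3 → a.
Binarize each right-hand side of length ≥ 3 by chaining fresh nonterminals (Y1, Y2, …): affected rules were E → E F F.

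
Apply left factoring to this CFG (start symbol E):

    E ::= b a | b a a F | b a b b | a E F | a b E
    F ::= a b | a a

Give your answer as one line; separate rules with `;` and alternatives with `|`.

E has alternatives sharing prefix 'b a': factor to E → b a E' with E' → ε | a F | b b.
E has alternatives sharing prefix 'a': factor to E → a E'' with E'' → E F | b E.
F has alternatives sharing prefix 'a': factor to F → a F' with F' → b | a.

E ::= b a E' | a E''; F ::= a F'; E' ::= ε | a F | b b; E'' ::= E F | b E; F' ::= b | a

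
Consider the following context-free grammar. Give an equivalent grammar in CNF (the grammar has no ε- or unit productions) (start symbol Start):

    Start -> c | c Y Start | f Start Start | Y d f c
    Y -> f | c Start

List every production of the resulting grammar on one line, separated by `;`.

Start -> c | X1 Y1 | X2 Y2 | Y Y3; Y -> f | X1 Start; X1 -> c; X2 -> f; X3 -> d; Y1 -> Y Start; Y2 -> Start Start; Y3 -> X3 Y4; Y4 -> X2 X1

Introduce a nonterminal for each terminal appearing in a rule of length ≥ 2: X1 → c, X2 → f, X3 → d.
Binarize each right-hand side of length ≥ 3 by chaining fresh nonterminals (Y1, Y2, …): affected rules were Start → X1 Y Start; Start → X2 Start Start; Start → Y X3 X2 X1.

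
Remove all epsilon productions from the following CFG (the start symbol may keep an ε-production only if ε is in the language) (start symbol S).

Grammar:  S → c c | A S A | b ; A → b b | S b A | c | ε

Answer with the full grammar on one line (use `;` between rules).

S → c c | A S A | A S | S A | b; A → b b | S b A | S b | c

The nullable symbols are {A}.
ε ∉ L(G), so no ε-production is kept.
Add the nullable-subset variants: S → A S A gives A S A | A S | S A. A → S b A gives S b A | S b.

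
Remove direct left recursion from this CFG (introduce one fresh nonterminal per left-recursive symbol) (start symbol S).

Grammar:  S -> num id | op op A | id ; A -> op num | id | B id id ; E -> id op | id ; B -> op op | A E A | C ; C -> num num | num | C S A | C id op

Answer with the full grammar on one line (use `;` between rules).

C is directly left-recursive.
For C: α = {S A, id op}, β = {num num, num}. Rewrite as C → β C' and C' → α C' | ε.

S -> num id | op op A | id; A -> op num | id | B id id; E -> id op | id; B -> op op | A E A | C; C -> num num C' | num C'; C' -> S A C' | id op C' | ε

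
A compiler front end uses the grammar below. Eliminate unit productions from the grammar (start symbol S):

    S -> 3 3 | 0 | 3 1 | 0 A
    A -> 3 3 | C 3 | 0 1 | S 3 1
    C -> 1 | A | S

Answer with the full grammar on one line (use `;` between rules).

S -> 3 3 | 0 | 3 1 | 0 A; A -> 3 3 | C 3 | 0 1 | S 3 1; C -> 1 | 3 3 | 0 | 3 1 | 0 A | C 3 | 0 1 | S 3 1

Unit pairs: C ⇒* {A, S}.
Replace each nonterminal's rules with the union of the non-unit rules of every nonterminal it unit-derives.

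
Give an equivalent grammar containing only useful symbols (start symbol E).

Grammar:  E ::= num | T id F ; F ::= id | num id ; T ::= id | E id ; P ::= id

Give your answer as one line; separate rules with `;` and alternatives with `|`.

E ::= num | T id F; F ::= id | num id; T ::= id | E id

Generating nonterminals: {E, F, P, T}.
Reachable from E after that: {E, F, T}.
Removed useless symbols: {P} and every production mentioning them.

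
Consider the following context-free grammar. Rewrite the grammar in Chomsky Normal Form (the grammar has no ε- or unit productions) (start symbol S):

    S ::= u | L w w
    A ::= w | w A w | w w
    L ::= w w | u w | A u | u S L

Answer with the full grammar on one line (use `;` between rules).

S ::= u | L Y1; A ::= w | X1 Y2 | X1 X1; L ::= X1 X1 | X2 X1 | A X2 | X2 Y3; X1 ::= w; X2 ::= u; Y1 ::= X1 X1; Y2 ::= A X1; Y3 ::= S L

Introduce a nonterminal for each terminal appearing in a rule of length ≥ 2: X1 → w, X2 → u.
Binarize each right-hand side of length ≥ 3 by chaining fresh nonterminals (Y1, Y2, …): affected rules were S → L X1 X1; A → X1 A X1; L → X2 S L.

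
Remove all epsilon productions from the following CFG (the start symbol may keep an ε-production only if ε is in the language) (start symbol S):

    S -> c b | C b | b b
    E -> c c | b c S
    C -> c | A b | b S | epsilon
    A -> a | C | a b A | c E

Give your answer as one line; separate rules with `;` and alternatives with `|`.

S -> c b | C b | b | b b; E -> c c | b c S; C -> c | A b | b | b S; A -> a | C | a b A | a b | c E

Nullable nonterminals: {A, C}.
ε ∉ L(G), so no ε-production is kept.
Add the nullable-subset variants: S → C b gives C b | b. C → A b gives A b | b. A → a b A gives a b A | a b.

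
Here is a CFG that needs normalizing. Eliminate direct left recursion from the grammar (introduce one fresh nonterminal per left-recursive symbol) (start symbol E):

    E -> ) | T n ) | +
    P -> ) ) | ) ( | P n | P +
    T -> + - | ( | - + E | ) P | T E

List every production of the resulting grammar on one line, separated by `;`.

E -> ) | T n ) | +; P -> ) ) P' | ) ( P'; T -> + - T' | ( T' | - + E T' | ) P T'; P' -> n P' | + P' | eps; T' -> E T' | eps

Left recursion appears on P, T.
For P: α = {n, +}, β = {) ), ) (}. Rewrite as P → β P' and P' → α P' | ε.
For T: α = {E}, β = {+ -, (, - + E, ) P}. Rewrite as T → β T' and T' → α T' | ε.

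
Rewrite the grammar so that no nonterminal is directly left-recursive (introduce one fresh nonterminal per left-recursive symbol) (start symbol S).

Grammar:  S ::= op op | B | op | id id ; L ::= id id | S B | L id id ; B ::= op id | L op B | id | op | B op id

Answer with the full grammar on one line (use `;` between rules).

L, B are directly left-recursive.
For L: α = {id id}, β = {id id, S B}. Rewrite as L → β L' and L' → α L' | ε.
For B: α = {op id}, β = {op id, L op B, id, op}. Rewrite as B → β B' and B' → α B' | ε.

S ::= op op | B | op | id id; L ::= id id L' | S B L'; B ::= op id B' | L op B B' | id B' | op B'; L' ::= id id L' | ε; B' ::= op id B' | ε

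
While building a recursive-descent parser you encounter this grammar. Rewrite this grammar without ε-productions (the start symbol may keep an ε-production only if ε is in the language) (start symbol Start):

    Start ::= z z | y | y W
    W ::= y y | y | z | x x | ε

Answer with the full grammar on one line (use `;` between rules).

Nullable nonterminals: {W}.
ε ∉ L(G), so no ε-production is kept.

Start ::= z z | y | y W; W ::= y y | y | z | x x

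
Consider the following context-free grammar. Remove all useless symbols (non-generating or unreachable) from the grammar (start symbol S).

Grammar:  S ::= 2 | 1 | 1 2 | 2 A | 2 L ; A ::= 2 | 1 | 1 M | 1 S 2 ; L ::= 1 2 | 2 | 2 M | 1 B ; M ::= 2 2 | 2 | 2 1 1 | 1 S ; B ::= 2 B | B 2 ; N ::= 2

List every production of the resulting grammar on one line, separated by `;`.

Generating nonterminals: {A, L, M, N, S}.
Reachable from S after that: {A, L, M, S}.
Removed useless symbols: {B, N} and every production mentioning them.

S ::= 2 | 1 | 1 2 | 2 A | 2 L; A ::= 2 | 1 | 1 M | 1 S 2; L ::= 1 2 | 2 | 2 M; M ::= 2 2 | 2 | 2 1 1 | 1 S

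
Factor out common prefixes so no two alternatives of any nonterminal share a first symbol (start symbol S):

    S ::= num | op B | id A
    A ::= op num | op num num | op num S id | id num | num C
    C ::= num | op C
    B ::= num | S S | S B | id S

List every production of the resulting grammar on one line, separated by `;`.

S ::= num | op B | id A; A ::= id num | num C | op num A'; C ::= num | op C; B ::= num | id S | S B'; A' ::= epsilon | num | S id; B' ::= S | B

A has alternatives sharing prefix 'op num': factor to A → op num A' with A' → ε | num | S id.
B has alternatives sharing prefix 'S': factor to B → S B' with B' → S | B.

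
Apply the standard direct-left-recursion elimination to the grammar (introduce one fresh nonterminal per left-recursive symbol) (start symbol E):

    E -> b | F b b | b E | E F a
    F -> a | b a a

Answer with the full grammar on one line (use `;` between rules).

Left recursion appears on E.
For E: α = {F a}, β = {b, F b b, b E}. Rewrite as E → β E' and E' → α E' | ε.

E -> b E' | F b b E' | b E E'; F -> a | b a a; E' -> F a E' | ε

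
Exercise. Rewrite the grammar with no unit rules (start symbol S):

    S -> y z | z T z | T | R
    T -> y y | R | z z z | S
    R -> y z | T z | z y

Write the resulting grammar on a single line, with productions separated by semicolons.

S -> y z | z T z | T z | z y | y y | z z z; T -> y z | z T z | T z | z y | y y | z z z; R -> y z | T z | z y

Unit pairs: S ⇒* {R, T}; T ⇒* {R, S}.
For each unit pair (A, B), copy every non-unit production of B to A, then drop all unit productions.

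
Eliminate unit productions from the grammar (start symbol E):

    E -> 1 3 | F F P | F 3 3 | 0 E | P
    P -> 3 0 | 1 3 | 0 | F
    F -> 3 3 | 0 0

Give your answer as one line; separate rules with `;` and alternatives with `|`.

Unit pairs: E ⇒* {F, P}; P ⇒* {F}.
For every A with A ⇒* B via unit rules, add B's non-unit alternatives to A; then delete every rule of the form X → Y.

E -> 1 3 | F F P | F 3 3 | 0 E | 3 0 | 0 | 3 3 | 0 0; P -> 3 3 | 0 0 | 3 0 | 1 3 | 0; F -> 3 3 | 0 0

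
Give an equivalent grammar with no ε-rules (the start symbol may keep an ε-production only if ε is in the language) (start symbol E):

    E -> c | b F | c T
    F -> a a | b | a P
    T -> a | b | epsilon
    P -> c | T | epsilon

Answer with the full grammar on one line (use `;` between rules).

The nullable symbols are {P, T}.
ε ∉ L(G), so no ε-production is kept.
For each production, add variants omitting each subset of nullable occurrences: F → a P gives a P | a.

E -> c | b F | c T; F -> a a | b | a P | a; T -> a | b; P -> c | T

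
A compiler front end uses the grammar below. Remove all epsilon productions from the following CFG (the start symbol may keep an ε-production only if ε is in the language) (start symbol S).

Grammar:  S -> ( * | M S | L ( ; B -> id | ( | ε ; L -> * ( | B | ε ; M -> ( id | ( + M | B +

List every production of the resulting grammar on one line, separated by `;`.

S -> ( * | M S | L ( | (; B -> id | (; L -> * ( | B; M -> ( id | ( + M | B + | +

Nullable nonterminals: {B, L}.
ε ∉ L(G), so no ε-production is kept.
Expand every rule over subsets of its nullable positions: S → L ( gives L ( | (. M → B + gives B + | +.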